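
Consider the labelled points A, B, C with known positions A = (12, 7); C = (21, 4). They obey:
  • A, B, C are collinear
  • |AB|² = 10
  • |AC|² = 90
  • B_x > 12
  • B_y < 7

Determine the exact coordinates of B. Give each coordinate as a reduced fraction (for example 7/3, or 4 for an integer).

B = (15, 6)

1. B_x = 15  [[A, B, C are collinear ⇒ -3x-9y+99=0] ∩ [|B−(12, 7)|²=10]]
2. B_y = 6  [[A, B, C are collinear ⇒ -3x-9y+99=0] ∩ [|B−(12, 7)|²=10]]
   so B = (15, 6)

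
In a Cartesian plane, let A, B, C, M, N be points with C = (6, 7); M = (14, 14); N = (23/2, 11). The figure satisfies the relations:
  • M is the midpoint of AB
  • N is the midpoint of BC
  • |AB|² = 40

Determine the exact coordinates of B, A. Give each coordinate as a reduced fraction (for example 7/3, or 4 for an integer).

B = (17, 15)
A = (11, 13)

1. B_x = 17  [B = 2·N−C = 2·(23/2, 11)−(6, 7)]
2. B_y = 15  [B = 2·N−C = 2·(23/2, 11)−(6, 7)]
   so B = (17, 15)
3. A_x = 11  [A = 2·M−B = 2·(14, 14)−(17, 15)]
4. A_y = 13  [A = 2·M−B = 2·(14, 14)−(17, 15)]
   so A = (11, 13)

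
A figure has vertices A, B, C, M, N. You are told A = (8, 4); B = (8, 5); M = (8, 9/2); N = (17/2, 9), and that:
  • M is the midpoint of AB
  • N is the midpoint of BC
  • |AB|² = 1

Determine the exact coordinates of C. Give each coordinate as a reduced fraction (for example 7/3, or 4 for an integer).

1. C_x = 9  [C = 2·N−B = 2·(17/2, 9)−(8, 5)]
2. C_y = 13  [C = 2·N−B = 2·(17/2, 9)−(8, 5)]
   so C = (9, 13)

C = (9, 13)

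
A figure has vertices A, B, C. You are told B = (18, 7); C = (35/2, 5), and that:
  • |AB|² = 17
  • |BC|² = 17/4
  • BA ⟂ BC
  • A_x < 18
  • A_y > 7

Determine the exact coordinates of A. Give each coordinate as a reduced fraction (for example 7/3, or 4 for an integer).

1. A_x = 14  [[BA ⟂ BC ⇒ -1/2x-2y+23=0] ∩ [|A−(18, 7)|²=17]]
2. A_y = 8  [[BA ⟂ BC ⇒ -1/2x-2y+23=0] ∩ [|A−(18, 7)|²=17]]
   so A = (14, 8)

A = (14, 8)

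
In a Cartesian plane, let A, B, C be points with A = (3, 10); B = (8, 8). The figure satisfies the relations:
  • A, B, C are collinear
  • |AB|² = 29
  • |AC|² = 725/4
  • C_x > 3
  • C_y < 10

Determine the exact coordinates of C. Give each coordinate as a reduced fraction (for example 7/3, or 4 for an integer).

C = (31/2, 5)

1. C_x = 31/2  [[A, B, C are collinear ⇒ 2x+5y-56=0] ∩ [|C−(3, 10)|²=725/4]]
2. C_y = 5  [[A, B, C are collinear ⇒ 2x+5y-56=0] ∩ [|C−(3, 10)|²=725/4]]
   so C = (31/2, 5)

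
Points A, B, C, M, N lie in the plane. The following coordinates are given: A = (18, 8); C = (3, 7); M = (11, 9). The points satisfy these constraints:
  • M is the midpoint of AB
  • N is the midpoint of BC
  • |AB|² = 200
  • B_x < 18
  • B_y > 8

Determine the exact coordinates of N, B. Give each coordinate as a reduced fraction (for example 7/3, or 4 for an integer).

N = (7/2, 17/2)
B = (4, 10)

1. B_x = 4  [B = 2·M−A = 2·(11, 9)−(18, 8)]
2. B_y = 10  [B = 2·M−A = 2·(11, 9)−(18, 8)]
   so B = (4, 10)
3. N_x = 7/2  [2·N = B+C = (4, 10)+(3, 7)]
4. N_y = 17/2  [2·N = B+C = (4, 10)+(3, 7)]
   so N = (7/2, 17/2)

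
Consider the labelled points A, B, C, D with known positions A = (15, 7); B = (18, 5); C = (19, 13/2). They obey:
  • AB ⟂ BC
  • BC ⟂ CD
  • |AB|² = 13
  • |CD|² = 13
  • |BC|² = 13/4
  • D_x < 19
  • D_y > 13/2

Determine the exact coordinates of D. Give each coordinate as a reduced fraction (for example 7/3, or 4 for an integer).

D = (16, 17/2)

1. D_x = 16  [[BC ⟂ CD ⇒ 1x+3/2y-115/4=0] ∩ [|D−(19, 13/2)|²=13]]
2. D_y = 17/2  [[BC ⟂ CD ⇒ 1x+3/2y-115/4=0] ∩ [|D−(19, 13/2)|²=13]]
   so D = (16, 17/2)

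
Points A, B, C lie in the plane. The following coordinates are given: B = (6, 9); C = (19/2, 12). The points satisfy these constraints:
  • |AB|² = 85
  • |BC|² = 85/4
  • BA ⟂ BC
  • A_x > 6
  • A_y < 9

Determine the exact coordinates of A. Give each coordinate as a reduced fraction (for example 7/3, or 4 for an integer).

1. A_x = 12  [[BA ⟂ BC ⇒ 7/2x+3y-48=0] ∩ [|A−(6, 9)|²=85]]
2. A_y = 2  [[BA ⟂ BC ⇒ 7/2x+3y-48=0] ∩ [|A−(6, 9)|²=85]]
   so A = (12, 2)

A = (12, 2)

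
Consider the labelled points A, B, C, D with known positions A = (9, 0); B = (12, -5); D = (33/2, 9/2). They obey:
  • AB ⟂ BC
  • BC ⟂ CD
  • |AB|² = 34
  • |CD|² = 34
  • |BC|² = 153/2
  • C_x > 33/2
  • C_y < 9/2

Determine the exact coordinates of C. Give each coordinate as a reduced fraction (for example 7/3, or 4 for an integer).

1. C_x = 39/2  [[AB ⟂ BC ⇒ 3x-5y-61=0] ∩ [|C−(33/2, 9/2)|²=34]]
2. C_y = -1/2  [[AB ⟂ BC ⇒ 3x-5y-61=0] ∩ [|C−(33/2, 9/2)|²=34]]
   so C = (39/2, -1/2)

C = (39/2, -1/2)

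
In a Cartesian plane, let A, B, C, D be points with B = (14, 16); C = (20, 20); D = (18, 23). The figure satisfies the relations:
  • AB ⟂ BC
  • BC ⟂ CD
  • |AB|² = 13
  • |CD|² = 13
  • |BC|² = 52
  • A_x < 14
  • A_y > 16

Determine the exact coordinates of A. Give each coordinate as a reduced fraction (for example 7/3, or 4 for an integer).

A = (12, 19)

1. A_x = 12  [[AB ⟂ BC ⇒ -6x-4y+148=0] ∩ [|A−(14, 16)|²=13]]
2. A_y = 19  [[AB ⟂ BC ⇒ -6x-4y+148=0] ∩ [|A−(14, 16)|²=13]]
   so A = (12, 19)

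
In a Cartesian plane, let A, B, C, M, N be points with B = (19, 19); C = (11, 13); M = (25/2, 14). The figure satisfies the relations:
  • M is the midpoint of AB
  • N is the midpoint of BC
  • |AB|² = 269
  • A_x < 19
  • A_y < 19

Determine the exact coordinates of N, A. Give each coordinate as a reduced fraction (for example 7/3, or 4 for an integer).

N = (15, 16)
A = (6, 9)

1. A_x = 6  [A = 2·M−B = 2·(25/2, 14)−(19, 19)]
2. A_y = 9  [A = 2·M−B = 2·(25/2, 14)−(19, 19)]
   so A = (6, 9)
3. N_x = 15  [2·N = B+C = (19, 19)+(11, 13)]
4. N_y = 16  [2·N = B+C = (19, 19)+(11, 13)]
   so N = (15, 16)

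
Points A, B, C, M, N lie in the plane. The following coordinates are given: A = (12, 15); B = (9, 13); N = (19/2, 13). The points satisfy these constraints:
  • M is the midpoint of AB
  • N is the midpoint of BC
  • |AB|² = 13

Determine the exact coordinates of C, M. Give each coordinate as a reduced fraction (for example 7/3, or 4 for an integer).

1. M_x = 21/2  [2·M = A+B = (12, 15)+(9, 13)]
2. M_y = 14  [2·M = A+B = (12, 15)+(9, 13)]
   so M = (21/2, 14)
3. C_x = 10  [C = 2·N−B = 2·(19/2, 13)−(9, 13)]
4. C_y = 13  [C = 2·N−B = 2·(19/2, 13)−(9, 13)]
   so C = (10, 13)

C = (10, 13)
M = (21/2, 14)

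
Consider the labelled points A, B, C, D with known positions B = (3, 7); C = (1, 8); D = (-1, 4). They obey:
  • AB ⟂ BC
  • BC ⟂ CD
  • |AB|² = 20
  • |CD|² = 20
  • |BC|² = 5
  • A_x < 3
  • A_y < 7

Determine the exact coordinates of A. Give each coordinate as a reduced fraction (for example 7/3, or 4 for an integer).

A = (1, 3)

1. A_x = 1  [[AB ⟂ BC ⇒ 2x-1y+1=0] ∩ [|A−(3, 7)|²=20]]
2. A_y = 3  [[AB ⟂ BC ⇒ 2x-1y+1=0] ∩ [|A−(3, 7)|²=20]]
   so A = (1, 3)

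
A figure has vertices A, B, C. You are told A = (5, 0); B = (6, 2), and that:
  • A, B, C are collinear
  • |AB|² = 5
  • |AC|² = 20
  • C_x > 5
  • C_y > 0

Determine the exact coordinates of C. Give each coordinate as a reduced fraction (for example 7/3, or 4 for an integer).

C = (7, 4)

1. C_x = 7  [[A, B, C are collinear ⇒ -2x+1y+10=0] ∩ [|C−(5, 0)|²=20]]
2. C_y = 4  [[A, B, C are collinear ⇒ -2x+1y+10=0] ∩ [|C−(5, 0)|²=20]]
   so C = (7, 4)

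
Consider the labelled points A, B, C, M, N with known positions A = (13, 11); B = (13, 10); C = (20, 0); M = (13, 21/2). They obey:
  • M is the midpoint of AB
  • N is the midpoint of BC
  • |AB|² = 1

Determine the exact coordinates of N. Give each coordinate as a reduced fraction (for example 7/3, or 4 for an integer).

N = (33/2, 5)

1. N_x = 33/2  [2·N = B+C = (13, 10)+(20, 0)]
2. N_y = 5  [2·N = B+C = (13, 10)+(20, 0)]
   so N = (33/2, 5)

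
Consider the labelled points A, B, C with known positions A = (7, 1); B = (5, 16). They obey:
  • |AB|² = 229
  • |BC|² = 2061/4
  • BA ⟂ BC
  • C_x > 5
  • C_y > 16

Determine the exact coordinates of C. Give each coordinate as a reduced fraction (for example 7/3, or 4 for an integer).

C = (55/2, 19)

1. C_x = 55/2  [[BA ⟂ BC ⇒ 2x-15y+230=0] ∩ [|C−(5, 16)|²=2061/4]]
2. C_y = 19  [[BA ⟂ BC ⇒ 2x-15y+230=0] ∩ [|C−(5, 16)|²=2061/4]]
   so C = (55/2, 19)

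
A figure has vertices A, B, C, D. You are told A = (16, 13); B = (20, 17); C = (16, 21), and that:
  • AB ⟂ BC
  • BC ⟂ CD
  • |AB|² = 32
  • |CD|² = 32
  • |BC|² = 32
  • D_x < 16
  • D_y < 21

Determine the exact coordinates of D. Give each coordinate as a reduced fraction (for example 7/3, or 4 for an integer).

D = (12, 17)

1. D_x = 12  [[BC ⟂ CD ⇒ -4x+4y-20=0] ∩ [|D−(16, 21)|²=32]]
2. D_y = 17  [[BC ⟂ CD ⇒ -4x+4y-20=0] ∩ [|D−(16, 21)|²=32]]
   so D = (12, 17)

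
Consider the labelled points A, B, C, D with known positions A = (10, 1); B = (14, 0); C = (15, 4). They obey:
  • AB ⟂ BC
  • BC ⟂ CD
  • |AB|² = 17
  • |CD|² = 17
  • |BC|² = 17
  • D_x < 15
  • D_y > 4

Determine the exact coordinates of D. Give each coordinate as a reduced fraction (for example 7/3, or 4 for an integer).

D = (11, 5)

1. D_x = 11  [[BC ⟂ CD ⇒ 1x+4y-31=0] ∩ [|D−(15, 4)|²=17]]
2. D_y = 5  [[BC ⟂ CD ⇒ 1x+4y-31=0] ∩ [|D−(15, 4)|²=17]]
   so D = (11, 5)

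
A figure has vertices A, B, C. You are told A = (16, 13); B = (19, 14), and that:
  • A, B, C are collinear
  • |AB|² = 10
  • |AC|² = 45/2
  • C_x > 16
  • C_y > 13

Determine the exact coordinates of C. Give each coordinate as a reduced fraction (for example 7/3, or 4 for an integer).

1. C_x = 41/2  [[A, B, C are collinear ⇒ -1x+3y-23=0] ∩ [|C−(16, 13)|²=45/2]]
2. C_y = 29/2  [[A, B, C are collinear ⇒ -1x+3y-23=0] ∩ [|C−(16, 13)|²=45/2]]
   so C = (41/2, 29/2)

C = (41/2, 29/2)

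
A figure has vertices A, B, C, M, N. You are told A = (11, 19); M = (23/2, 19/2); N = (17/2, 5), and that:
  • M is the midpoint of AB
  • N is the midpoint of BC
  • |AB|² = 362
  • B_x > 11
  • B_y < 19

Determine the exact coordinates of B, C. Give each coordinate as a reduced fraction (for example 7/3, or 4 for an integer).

1. B_x = 12  [B = 2·M−A = 2·(23/2, 19/2)−(11, 19)]
2. B_y = 0  [B = 2·M−A = 2·(23/2, 19/2)−(11, 19)]
   so B = (12, 0)
3. C_x = 5  [C = 2·N−B = 2·(17/2, 5)−(12, 0)]
4. C_y = 10  [C = 2·N−B = 2·(17/2, 5)−(12, 0)]
   so C = (5, 10)

B = (12, 0)
C = (5, 10)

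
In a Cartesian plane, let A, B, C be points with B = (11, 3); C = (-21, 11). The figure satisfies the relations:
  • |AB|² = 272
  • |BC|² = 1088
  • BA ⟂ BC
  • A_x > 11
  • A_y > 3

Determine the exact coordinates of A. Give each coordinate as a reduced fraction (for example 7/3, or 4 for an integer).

1. A_x = 15  [[BA ⟂ BC ⇒ -32x+8y+328=0] ∩ [|A−(11, 3)|²=272]]
2. A_y = 19  [[BA ⟂ BC ⇒ -32x+8y+328=0] ∩ [|A−(11, 3)|²=272]]
   so A = (15, 19)

A = (15, 19)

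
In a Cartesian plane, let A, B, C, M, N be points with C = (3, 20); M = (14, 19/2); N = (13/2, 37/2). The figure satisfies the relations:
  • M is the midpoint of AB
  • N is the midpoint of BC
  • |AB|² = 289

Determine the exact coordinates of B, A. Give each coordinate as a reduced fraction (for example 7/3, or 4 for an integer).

B = (10, 17)
A = (18, 2)

1. B_x = 10  [B = 2·N−C = 2·(13/2, 37/2)−(3, 20)]
2. B_y = 17  [B = 2·N−C = 2·(13/2, 37/2)−(3, 20)]
   so B = (10, 17)
3. A_x = 18  [A = 2·M−B = 2·(14, 19/2)−(10, 17)]
4. A_y = 2  [A = 2·M−B = 2·(14, 19/2)−(10, 17)]
   so A = (18, 2)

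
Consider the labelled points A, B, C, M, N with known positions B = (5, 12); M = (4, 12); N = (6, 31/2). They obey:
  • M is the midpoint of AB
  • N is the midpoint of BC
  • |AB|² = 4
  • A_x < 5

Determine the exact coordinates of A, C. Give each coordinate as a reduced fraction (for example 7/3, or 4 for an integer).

A = (3, 12)
C = (7, 19)

1. A_x = 3  [A = 2·M−B = 2·(4, 12)−(5, 12)]
2. A_y = 12  [A = 2·M−B = 2·(4, 12)−(5, 12)]
   so A = (3, 12)
3. C_x = 7  [C = 2·N−B = 2·(6, 31/2)−(5, 12)]
4. C_y = 19  [C = 2·N−B = 2·(6, 31/2)−(5, 12)]
   so C = (7, 19)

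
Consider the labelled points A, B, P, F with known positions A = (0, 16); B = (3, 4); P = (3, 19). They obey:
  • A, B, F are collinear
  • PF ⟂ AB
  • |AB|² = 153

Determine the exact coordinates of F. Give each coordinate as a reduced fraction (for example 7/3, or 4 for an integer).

F = (-9/17, 308/17)

1. F_x = -9/17  [[A, B, F are collinear ⇒ 12x+3y-48=0] ∩ [PF ⟂ AB ⇒ 3x-12y+219=0]]
2. F_y = 308/17  [[A, B, F are collinear ⇒ 12x+3y-48=0] ∩ [PF ⟂ AB ⇒ 3x-12y+219=0]]
   so F = (-9/17, 308/17)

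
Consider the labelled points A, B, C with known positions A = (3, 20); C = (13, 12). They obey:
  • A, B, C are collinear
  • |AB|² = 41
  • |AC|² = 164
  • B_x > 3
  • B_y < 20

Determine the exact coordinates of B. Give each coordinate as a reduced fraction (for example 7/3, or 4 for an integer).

B = (8, 16)

1. B_x = 8  [[A, B, C are collinear ⇒ -8x-10y+224=0] ∩ [|B−(3, 20)|²=41]]
2. B_y = 16  [[A, B, C are collinear ⇒ -8x-10y+224=0] ∩ [|B−(3, 20)|²=41]]
   so B = (8, 16)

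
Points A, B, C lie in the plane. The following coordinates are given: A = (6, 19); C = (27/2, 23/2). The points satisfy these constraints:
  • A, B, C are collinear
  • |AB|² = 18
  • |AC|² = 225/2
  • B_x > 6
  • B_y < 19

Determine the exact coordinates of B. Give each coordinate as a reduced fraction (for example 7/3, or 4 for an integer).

B = (9, 16)

1. B_x = 9  [[A, B, C are collinear ⇒ -15/2x-15/2y+375/2=0] ∩ [|B−(6, 19)|²=18]]
2. B_y = 16  [[A, B, C are collinear ⇒ -15/2x-15/2y+375/2=0] ∩ [|B−(6, 19)|²=18]]
   so B = (9, 16)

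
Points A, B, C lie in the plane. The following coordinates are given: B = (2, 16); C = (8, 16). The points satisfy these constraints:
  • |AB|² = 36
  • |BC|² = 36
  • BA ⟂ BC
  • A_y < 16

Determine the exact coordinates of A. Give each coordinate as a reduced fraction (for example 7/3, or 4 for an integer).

A = (2, 10)

1. A_x = 2  [[BA ⟂ BC ⇒ 6x-12=0] ∩ [|A−(2, 16)|²=36]]
2. A_y = 10  [[BA ⟂ BC ⇒ 6x-12=0] ∩ [|A−(2, 16)|²=36]]
   so A = (2, 10)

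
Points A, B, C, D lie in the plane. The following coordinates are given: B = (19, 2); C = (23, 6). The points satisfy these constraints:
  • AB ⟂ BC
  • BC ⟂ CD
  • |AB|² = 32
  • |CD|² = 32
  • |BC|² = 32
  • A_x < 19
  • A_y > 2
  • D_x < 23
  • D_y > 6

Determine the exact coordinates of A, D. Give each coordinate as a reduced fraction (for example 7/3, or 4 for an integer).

A = (15, 6)
D = (19, 10)

1. A_x = 15  [[AB ⟂ BC ⇒ -4x-4y+84=0] ∩ [|A−(19, 2)|²=32]]
2. A_y = 6  [[AB ⟂ BC ⇒ -4x-4y+84=0] ∩ [|A−(19, 2)|²=32]]
   so A = (15, 6)
3. D_x = 19  [[BC ⟂ CD ⇒ 4x+4y-116=0] ∩ [|D−(23, 6)|²=32]]
4. D_y = 10  [[BC ⟂ CD ⇒ 4x+4y-116=0] ∩ [|D−(23, 6)|²=32]]
   so D = (19, 10)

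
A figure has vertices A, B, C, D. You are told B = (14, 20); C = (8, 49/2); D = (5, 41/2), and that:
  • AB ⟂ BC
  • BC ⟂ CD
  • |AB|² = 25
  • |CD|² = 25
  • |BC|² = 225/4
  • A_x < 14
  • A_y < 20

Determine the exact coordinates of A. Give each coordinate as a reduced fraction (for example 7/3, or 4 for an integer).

A = (11, 16)

1. A_x = 11  [[AB ⟂ BC ⇒ 6x-9/2y+6=0] ∩ [|A−(14, 20)|²=25]]
2. A_y = 16  [[AB ⟂ BC ⇒ 6x-9/2y+6=0] ∩ [|A−(14, 20)|²=25]]
   so A = (11, 16)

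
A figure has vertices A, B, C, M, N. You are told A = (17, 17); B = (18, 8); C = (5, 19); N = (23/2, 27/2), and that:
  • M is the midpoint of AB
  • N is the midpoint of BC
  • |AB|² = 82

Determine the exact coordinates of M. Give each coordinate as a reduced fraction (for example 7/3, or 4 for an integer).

M = (35/2, 25/2)

1. M_x = 35/2  [2·M = A+B = (17, 17)+(18, 8)]
2. M_y = 25/2  [2·M = A+B = (17, 17)+(18, 8)]
   so M = (35/2, 25/2)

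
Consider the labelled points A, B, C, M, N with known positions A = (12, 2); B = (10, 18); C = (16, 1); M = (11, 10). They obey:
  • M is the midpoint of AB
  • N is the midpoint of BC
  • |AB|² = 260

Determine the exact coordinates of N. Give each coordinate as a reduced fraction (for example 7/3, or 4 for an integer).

1. N_x = 13  [2·N = B+C = (10, 18)+(16, 1)]
2. N_y = 19/2  [2·N = B+C = (10, 18)+(16, 1)]
   so N = (13, 19/2)

N = (13, 19/2)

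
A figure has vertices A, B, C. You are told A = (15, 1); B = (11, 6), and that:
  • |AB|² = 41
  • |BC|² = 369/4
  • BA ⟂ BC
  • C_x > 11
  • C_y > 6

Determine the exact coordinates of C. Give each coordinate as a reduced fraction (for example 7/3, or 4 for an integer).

C = (37/2, 12)

1. C_x = 37/2  [[BA ⟂ BC ⇒ 4x-5y-14=0] ∩ [|C−(11, 6)|²=369/4]]
2. C_y = 12  [[BA ⟂ BC ⇒ 4x-5y-14=0] ∩ [|C−(11, 6)|²=369/4]]
   so C = (37/2, 12)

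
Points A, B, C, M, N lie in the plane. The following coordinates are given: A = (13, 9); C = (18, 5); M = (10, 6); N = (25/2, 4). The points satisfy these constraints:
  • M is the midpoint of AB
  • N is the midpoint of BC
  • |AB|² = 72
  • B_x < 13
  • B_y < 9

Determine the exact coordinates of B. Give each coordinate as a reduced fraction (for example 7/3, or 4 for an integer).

B = (7, 3)

1. B_x = 7  [B = 2·M−A = 2·(10, 6)−(13, 9)]
2. B_y = 3  [B = 2·M−A = 2·(10, 6)−(13, 9)]
   so B = (7, 3)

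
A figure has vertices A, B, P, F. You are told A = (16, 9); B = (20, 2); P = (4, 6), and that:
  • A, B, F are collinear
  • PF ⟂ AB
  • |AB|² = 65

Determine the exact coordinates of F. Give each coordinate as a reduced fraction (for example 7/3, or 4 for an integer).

1. F_x = 932/65  [[A, B, F are collinear ⇒ 7x+4y-148=0] ∩ [PF ⟂ AB ⇒ 4x-7y+26=0]]
2. F_y = 774/65  [[A, B, F are collinear ⇒ 7x+4y-148=0] ∩ [PF ⟂ AB ⇒ 4x-7y+26=0]]
   so F = (932/65, 774/65)

F = (932/65, 774/65)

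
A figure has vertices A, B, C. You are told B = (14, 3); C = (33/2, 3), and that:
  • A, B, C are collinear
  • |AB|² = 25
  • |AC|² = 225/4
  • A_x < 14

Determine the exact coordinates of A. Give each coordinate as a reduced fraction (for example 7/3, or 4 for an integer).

A = (9, 3)

1. A_x = 9  [[A, B, C are collinear ⇒ 5/2y-15/2=0] ∩ [|A−(14, 3)|²=25]]
2. A_y = 3  [[A, B, C are collinear ⇒ 5/2y-15/2=0] ∩ [|A−(14, 3)|²=25]]
   so A = (9, 3)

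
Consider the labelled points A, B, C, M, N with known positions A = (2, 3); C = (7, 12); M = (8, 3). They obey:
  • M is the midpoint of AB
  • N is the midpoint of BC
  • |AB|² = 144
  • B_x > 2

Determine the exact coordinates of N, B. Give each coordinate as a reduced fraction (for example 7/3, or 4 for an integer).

N = (21/2, 15/2)
B = (14, 3)

1. B_x = 14  [B = 2·M−A = 2·(8, 3)−(2, 3)]
2. B_y = 3  [B = 2·M−A = 2·(8, 3)−(2, 3)]
   so B = (14, 3)
3. N_x = 21/2  [2·N = B+C = (14, 3)+(7, 12)]
4. N_y = 15/2  [2·N = B+C = (14, 3)+(7, 12)]
   so N = (21/2, 15/2)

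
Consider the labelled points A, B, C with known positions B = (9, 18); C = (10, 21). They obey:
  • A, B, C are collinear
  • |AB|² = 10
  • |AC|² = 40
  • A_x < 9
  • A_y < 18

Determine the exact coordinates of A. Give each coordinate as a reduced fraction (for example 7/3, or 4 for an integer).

1. A_x = 8  [[A, B, C are collinear ⇒ -3x+1y+9=0] ∩ [|A−(9, 18)|²=10]]
2. A_y = 15  [[A, B, C are collinear ⇒ -3x+1y+9=0] ∩ [|A−(9, 18)|²=10]]
   so A = (8, 15)

A = (8, 15)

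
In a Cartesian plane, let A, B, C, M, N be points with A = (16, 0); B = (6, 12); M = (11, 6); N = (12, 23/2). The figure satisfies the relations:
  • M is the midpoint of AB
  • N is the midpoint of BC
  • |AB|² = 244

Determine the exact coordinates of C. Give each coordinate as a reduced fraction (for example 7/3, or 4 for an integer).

C = (18, 11)

1. C_x = 18  [C = 2·N−B = 2·(12, 23/2)−(6, 12)]
2. C_y = 11  [C = 2·N−B = 2·(12, 23/2)−(6, 12)]
   so C = (18, 11)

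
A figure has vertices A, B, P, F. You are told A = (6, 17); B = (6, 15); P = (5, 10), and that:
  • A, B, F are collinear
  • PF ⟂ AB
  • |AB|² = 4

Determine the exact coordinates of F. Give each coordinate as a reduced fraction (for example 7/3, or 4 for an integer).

F = (6, 10)

1. F_x = 6  [[A, B, F are collinear ⇒ 2x-12=0] ∩ [PF ⟂ AB ⇒ -2y+20=0]]
2. F_y = 10  [[A, B, F are collinear ⇒ 2x-12=0] ∩ [PF ⟂ AB ⇒ -2y+20=0]]
   so F = (6, 10)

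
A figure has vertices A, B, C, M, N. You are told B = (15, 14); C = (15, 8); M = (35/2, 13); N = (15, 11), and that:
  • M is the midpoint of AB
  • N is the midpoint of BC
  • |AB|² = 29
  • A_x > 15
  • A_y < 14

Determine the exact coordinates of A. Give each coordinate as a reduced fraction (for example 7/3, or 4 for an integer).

A = (20, 12)

1. A_x = 20  [A = 2·M−B = 2·(35/2, 13)−(15, 14)]
2. A_y = 12  [A = 2·M−B = 2·(35/2, 13)−(15, 14)]
   so A = (20, 12)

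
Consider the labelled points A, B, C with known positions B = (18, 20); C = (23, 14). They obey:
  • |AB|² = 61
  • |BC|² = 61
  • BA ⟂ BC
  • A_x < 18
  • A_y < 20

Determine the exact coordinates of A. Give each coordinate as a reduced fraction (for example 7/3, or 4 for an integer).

A = (12, 15)

1. A_x = 12  [[BA ⟂ BC ⇒ 5x-6y+30=0] ∩ [|A−(18, 20)|²=61]]
2. A_y = 15  [[BA ⟂ BC ⇒ 5x-6y+30=0] ∩ [|A−(18, 20)|²=61]]
   so A = (12, 15)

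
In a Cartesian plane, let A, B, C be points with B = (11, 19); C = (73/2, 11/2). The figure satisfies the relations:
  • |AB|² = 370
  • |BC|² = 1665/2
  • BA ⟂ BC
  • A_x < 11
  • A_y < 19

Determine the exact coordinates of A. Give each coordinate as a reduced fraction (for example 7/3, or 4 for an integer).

A = (2, 2)

1. A_x = 2  [[BA ⟂ BC ⇒ 51/2x-27/2y-24=0] ∩ [|A−(11, 19)|²=370]]
2. A_y = 2  [[BA ⟂ BC ⇒ 51/2x-27/2y-24=0] ∩ [|A−(11, 19)|²=370]]
   so A = (2, 2)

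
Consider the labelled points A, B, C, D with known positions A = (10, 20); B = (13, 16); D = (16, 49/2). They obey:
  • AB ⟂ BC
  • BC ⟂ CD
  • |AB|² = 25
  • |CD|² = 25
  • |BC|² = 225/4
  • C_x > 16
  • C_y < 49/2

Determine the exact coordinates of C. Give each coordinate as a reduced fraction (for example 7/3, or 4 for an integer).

C = (19, 41/2)

1. C_x = 19  [[AB ⟂ BC ⇒ 3x-4y+25=0] ∩ [|C−(16, 49/2)|²=25]]
2. C_y = 41/2  [[AB ⟂ BC ⇒ 3x-4y+25=0] ∩ [|C−(16, 49/2)|²=25]]
   so C = (19, 41/2)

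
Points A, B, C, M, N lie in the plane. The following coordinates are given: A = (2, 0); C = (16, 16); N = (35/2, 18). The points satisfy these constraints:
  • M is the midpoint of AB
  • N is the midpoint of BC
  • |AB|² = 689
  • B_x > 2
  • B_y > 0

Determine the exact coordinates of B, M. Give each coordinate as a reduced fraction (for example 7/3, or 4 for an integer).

1. B_x = 19  [B = 2·N−C = 2·(35/2, 18)−(16, 16)]
2. B_y = 20  [B = 2·N−C = 2·(35/2, 18)−(16, 16)]
   so B = (19, 20)
3. M_x = 21/2  [2·M = A+B = (2, 0)+(19, 20)]
4. M_y = 10  [2·M = A+B = (2, 0)+(19, 20)]
   so M = (21/2, 10)

B = (19, 20)
M = (21/2, 10)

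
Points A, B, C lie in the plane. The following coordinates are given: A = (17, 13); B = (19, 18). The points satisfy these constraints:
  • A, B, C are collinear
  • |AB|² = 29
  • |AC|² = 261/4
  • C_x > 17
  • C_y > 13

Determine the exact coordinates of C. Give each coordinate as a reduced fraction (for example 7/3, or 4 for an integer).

1. C_x = 20  [[A, B, C are collinear ⇒ -5x+2y+59=0] ∩ [|C−(17, 13)|²=261/4]]
2. C_y = 41/2  [[A, B, C are collinear ⇒ -5x+2y+59=0] ∩ [|C−(17, 13)|²=261/4]]
   so C = (20, 41/2)

C = (20, 41/2)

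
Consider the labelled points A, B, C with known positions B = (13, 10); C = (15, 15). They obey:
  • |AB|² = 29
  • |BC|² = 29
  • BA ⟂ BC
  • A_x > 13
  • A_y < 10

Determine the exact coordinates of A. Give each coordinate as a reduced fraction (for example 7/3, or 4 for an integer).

1. A_x = 18  [[BA ⟂ BC ⇒ 2x+5y-76=0] ∩ [|A−(13, 10)|²=29]]
2. A_y = 8  [[BA ⟂ BC ⇒ 2x+5y-76=0] ∩ [|A−(13, 10)|²=29]]
   so A = (18, 8)

A = (18, 8)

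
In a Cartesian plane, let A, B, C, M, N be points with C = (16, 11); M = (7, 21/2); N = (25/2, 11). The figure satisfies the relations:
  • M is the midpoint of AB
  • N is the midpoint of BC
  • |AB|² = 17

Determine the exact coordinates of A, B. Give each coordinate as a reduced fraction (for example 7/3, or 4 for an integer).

1. B_x = 9  [B = 2·N−C = 2·(25/2, 11)−(16, 11)]
2. B_y = 11  [B = 2·N−C = 2·(25/2, 11)−(16, 11)]
   so B = (9, 11)
3. A_x = 5  [A = 2·M−B = 2·(7, 21/2)−(9, 11)]
4. A_y = 10  [A = 2·M−B = 2·(7, 21/2)−(9, 11)]
   so A = (5, 10)

A = (5, 10)
B = (9, 11)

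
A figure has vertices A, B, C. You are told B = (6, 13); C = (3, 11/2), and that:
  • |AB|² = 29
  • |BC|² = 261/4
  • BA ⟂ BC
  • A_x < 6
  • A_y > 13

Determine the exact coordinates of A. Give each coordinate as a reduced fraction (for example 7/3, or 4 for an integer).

1. A_x = 1  [[BA ⟂ BC ⇒ -3x-15/2y+231/2=0] ∩ [|A−(6, 13)|²=29]]
2. A_y = 15  [[BA ⟂ BC ⇒ -3x-15/2y+231/2=0] ∩ [|A−(6, 13)|²=29]]
   so A = (1, 15)

A = (1, 15)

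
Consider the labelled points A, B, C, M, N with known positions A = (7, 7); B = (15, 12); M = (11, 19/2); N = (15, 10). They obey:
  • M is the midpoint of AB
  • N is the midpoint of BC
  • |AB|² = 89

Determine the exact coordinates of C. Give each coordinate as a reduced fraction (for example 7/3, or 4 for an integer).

C = (15, 8)

1. C_x = 15  [C = 2·N−B = 2·(15, 10)−(15, 12)]
2. C_y = 8  [C = 2·N−B = 2·(15, 10)−(15, 12)]
   so C = (15, 8)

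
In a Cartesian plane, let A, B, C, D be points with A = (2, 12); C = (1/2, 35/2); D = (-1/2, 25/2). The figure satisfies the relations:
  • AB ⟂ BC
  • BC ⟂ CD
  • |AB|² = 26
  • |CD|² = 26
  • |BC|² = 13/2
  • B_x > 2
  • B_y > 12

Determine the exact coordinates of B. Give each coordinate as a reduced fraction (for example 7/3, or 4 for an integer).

B = (3, 17)

1. B_x = 3  [[BC ⟂ CD ⇒ 1x+5y-88=0] ∩ [|B−(2, 12)|²=26]]
2. B_y = 17  [[BC ⟂ CD ⇒ 1x+5y-88=0] ∩ [|B−(2, 12)|²=26]]
   so B = (3, 17)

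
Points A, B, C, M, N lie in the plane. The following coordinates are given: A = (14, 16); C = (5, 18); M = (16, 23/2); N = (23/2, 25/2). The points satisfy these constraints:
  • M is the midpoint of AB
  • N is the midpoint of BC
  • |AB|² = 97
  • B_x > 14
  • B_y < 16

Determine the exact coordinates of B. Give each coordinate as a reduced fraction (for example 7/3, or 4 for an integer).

1. B_x = 18  [B = 2·M−A = 2·(16, 23/2)−(14, 16)]
2. B_y = 7  [B = 2·M−A = 2·(16, 23/2)−(14, 16)]
   so B = (18, 7)

B = (18, 7)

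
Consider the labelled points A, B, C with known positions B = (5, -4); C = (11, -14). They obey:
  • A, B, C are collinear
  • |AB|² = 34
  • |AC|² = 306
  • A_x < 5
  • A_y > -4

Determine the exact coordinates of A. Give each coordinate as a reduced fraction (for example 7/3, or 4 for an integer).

1. A_x = 2  [[A, B, C are collinear ⇒ 10x+6y-26=0] ∩ [|A−(5, -4)|²=34]]
2. A_y = 1  [[A, B, C are collinear ⇒ 10x+6y-26=0] ∩ [|A−(5, -4)|²=34]]
   so A = (2, 1)

A = (2, 1)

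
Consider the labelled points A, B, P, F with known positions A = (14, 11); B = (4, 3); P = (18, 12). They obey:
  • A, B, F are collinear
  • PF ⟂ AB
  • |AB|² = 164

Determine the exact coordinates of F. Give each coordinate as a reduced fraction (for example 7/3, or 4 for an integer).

F = (694/41, 547/41)

1. F_x = 694/41  [[A, B, F are collinear ⇒ 8x-10y-2=0] ∩ [PF ⟂ AB ⇒ -10x-8y+276=0]]
2. F_y = 547/41  [[A, B, F are collinear ⇒ 8x-10y-2=0] ∩ [PF ⟂ AB ⇒ -10x-8y+276=0]]
   so F = (694/41, 547/41)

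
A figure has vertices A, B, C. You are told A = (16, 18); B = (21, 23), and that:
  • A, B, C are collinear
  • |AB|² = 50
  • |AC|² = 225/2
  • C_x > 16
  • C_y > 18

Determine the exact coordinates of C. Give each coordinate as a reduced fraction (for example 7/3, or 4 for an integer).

C = (47/2, 51/2)

1. C_x = 47/2  [[A, B, C are collinear ⇒ -5x+5y-10=0] ∩ [|C−(16, 18)|²=225/2]]
2. C_y = 51/2  [[A, B, C are collinear ⇒ -5x+5y-10=0] ∩ [|C−(16, 18)|²=225/2]]
   so C = (47/2, 51/2)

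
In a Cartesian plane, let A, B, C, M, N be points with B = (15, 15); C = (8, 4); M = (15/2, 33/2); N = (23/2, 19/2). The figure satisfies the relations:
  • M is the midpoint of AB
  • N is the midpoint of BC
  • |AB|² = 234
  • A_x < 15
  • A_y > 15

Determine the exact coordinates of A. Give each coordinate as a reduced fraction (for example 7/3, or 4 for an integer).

A = (0, 18)

1. A_x = 0  [A = 2·M−B = 2·(15/2, 33/2)−(15, 15)]
2. A_y = 18  [A = 2·M−B = 2·(15/2, 33/2)−(15, 15)]
   so A = (0, 18)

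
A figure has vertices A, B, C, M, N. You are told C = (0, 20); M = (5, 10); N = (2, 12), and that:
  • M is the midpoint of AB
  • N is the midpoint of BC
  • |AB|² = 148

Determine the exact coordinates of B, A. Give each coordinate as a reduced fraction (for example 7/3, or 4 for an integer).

B = (4, 4)
A = (6, 16)

1. B_x = 4  [B = 2·N−C = 2·(2, 12)−(0, 20)]
2. B_y = 4  [B = 2·N−C = 2·(2, 12)−(0, 20)]
   so B = (4, 4)
3. A_x = 6  [A = 2·M−B = 2·(5, 10)−(4, 4)]
4. A_y = 16  [A = 2·M−B = 2·(5, 10)−(4, 4)]
   so A = (6, 16)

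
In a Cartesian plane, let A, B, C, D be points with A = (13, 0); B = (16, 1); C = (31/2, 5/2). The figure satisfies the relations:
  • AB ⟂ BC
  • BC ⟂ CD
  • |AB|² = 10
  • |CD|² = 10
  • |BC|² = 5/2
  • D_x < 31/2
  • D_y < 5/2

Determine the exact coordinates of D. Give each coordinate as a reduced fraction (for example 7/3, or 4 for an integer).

D = (25/2, 3/2)

1. D_x = 25/2  [[BC ⟂ CD ⇒ -1/2x+3/2y+4=0] ∩ [|D−(31/2, 5/2)|²=10]]
2. D_y = 3/2  [[BC ⟂ CD ⇒ -1/2x+3/2y+4=0] ∩ [|D−(31/2, 5/2)|²=10]]
   so D = (25/2, 3/2)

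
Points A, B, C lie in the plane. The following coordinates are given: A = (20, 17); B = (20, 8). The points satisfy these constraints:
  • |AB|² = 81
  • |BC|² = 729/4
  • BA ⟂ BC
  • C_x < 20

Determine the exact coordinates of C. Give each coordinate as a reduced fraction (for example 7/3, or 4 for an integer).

1. C_x = 13/2  [[BA ⟂ BC ⇒ 9y-72=0] ∩ [|C−(20, 8)|²=729/4]]
2. C_y = 8  [[BA ⟂ BC ⇒ 9y-72=0] ∩ [|C−(20, 8)|²=729/4]]
   so C = (13/2, 8)

C = (13/2, 8)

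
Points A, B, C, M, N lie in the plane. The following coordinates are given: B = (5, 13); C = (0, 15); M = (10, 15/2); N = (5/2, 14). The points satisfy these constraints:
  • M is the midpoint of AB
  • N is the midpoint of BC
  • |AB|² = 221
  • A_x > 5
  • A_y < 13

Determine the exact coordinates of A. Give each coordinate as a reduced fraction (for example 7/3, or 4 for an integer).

1. A_x = 15  [A = 2·M−B = 2·(10, 15/2)−(5, 13)]
2. A_y = 2  [A = 2·M−B = 2·(10, 15/2)−(5, 13)]
   so A = (15, 2)

A = (15, 2)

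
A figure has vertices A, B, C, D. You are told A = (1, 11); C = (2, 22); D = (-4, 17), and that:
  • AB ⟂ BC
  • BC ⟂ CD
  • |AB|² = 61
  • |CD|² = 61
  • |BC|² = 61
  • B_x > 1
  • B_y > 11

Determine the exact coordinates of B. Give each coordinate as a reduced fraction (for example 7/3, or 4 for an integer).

1. B_x = 7  [[BC ⟂ CD ⇒ 6x+5y-122=0] ∩ [|B−(1, 11)|²=61]]
2. B_y = 16  [[BC ⟂ CD ⇒ 6x+5y-122=0] ∩ [|B−(1, 11)|²=61]]
   so B = (7, 16)

B = (7, 16)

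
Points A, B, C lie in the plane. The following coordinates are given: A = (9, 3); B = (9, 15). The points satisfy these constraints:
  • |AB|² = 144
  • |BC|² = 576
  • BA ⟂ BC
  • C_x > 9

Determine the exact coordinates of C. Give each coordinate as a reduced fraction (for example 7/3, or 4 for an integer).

C = (33, 15)

1. C_x = 33  [[BA ⟂ BC ⇒ -12y+180=0] ∩ [|C−(9, 15)|²=576]]
2. C_y = 15  [[BA ⟂ BC ⇒ -12y+180=0] ∩ [|C−(9, 15)|²=576]]
   so C = (33, 15)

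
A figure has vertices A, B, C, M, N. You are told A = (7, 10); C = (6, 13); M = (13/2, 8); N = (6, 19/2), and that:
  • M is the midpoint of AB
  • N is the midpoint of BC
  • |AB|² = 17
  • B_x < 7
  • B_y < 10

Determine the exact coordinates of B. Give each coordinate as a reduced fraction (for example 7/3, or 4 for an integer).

1. B_x = 6  [B = 2·M−A = 2·(13/2, 8)−(7, 10)]
2. B_y = 6  [B = 2·M−A = 2·(13/2, 8)−(7, 10)]
   so B = (6, 6)

B = (6, 6)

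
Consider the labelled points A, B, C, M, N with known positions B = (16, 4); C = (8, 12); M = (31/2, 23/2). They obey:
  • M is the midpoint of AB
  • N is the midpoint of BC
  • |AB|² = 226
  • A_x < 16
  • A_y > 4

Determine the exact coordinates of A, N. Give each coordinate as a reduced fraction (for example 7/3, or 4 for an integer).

1. A_x = 15  [A = 2·M−B = 2·(31/2, 23/2)−(16, 4)]
2. A_y = 19  [A = 2·M−B = 2·(31/2, 23/2)−(16, 4)]
   so A = (15, 19)
3. N_x = 12  [2·N = B+C = (16, 4)+(8, 12)]
4. N_y = 8  [2·N = B+C = (16, 4)+(8, 12)]
   so N = (12, 8)

A = (15, 19)
N = (12, 8)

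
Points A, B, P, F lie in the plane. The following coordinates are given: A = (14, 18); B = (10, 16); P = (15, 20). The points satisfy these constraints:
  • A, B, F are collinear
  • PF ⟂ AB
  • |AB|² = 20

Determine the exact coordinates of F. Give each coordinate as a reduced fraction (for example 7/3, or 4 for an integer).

1. F_x = 78/5  [[A, B, F are collinear ⇒ 2x-4y+44=0] ∩ [PF ⟂ AB ⇒ -4x-2y+100=0]]
2. F_y = 94/5  [[A, B, F are collinear ⇒ 2x-4y+44=0] ∩ [PF ⟂ AB ⇒ -4x-2y+100=0]]
   so F = (78/5, 94/5)

F = (78/5, 94/5)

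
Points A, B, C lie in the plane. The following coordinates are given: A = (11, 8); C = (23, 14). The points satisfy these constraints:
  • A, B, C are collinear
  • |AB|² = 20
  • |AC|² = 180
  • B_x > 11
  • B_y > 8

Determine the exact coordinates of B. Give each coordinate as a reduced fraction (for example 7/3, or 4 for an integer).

B = (15, 10)

1. B_x = 15  [[A, B, C are collinear ⇒ 6x-12y+30=0] ∩ [|B−(11, 8)|²=20]]
2. B_y = 10  [[A, B, C are collinear ⇒ 6x-12y+30=0] ∩ [|B−(11, 8)|²=20]]
   so B = (15, 10)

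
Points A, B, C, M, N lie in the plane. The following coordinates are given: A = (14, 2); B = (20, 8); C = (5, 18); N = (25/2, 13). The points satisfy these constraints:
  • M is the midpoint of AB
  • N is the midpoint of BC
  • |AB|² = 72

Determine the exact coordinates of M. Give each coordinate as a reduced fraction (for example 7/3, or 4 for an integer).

1. M_x = 17  [2·M = A+B = (14, 2)+(20, 8)]
2. M_y = 5  [2·M = A+B = (14, 2)+(20, 8)]
   so M = (17, 5)

M = (17, 5)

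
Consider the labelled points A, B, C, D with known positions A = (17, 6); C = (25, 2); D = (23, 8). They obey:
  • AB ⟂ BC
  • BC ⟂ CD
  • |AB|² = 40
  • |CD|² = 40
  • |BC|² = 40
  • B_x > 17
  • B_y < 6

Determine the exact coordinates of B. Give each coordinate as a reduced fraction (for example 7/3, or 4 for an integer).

1. B_x = 19  [[BC ⟂ CD ⇒ 2x-6y-38=0] ∩ [|B−(17, 6)|²=40]]
2. B_y = 0  [[BC ⟂ CD ⇒ 2x-6y-38=0] ∩ [|B−(17, 6)|²=40]]
   so B = (19, 0)

B = (19, 0)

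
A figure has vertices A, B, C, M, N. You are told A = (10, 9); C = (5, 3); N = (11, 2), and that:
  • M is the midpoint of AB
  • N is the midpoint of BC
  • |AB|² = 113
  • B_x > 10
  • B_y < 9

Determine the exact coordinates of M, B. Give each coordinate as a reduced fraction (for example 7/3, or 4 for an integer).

1. B_x = 17  [B = 2·N−C = 2·(11, 2)−(5, 3)]
2. B_y = 1  [B = 2·N−C = 2·(11, 2)−(5, 3)]
   so B = (17, 1)
3. M_x = 27/2  [2·M = A+B = (10, 9)+(17, 1)]
4. M_y = 5  [2·M = A+B = (10, 9)+(17, 1)]
   so M = (27/2, 5)

M = (27/2, 5)
B = (17, 1)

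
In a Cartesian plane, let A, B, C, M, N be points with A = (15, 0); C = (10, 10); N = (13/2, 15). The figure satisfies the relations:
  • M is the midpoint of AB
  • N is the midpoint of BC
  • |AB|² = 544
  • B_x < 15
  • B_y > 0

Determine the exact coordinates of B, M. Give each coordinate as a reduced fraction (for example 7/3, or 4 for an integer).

1. B_x = 3  [B = 2·N−C = 2·(13/2, 15)−(10, 10)]
2. B_y = 20  [B = 2·N−C = 2·(13/2, 15)−(10, 10)]
   so B = (3, 20)
3. M_x = 9  [2·M = A+B = (15, 0)+(3, 20)]
4. M_y = 10  [2·M = A+B = (15, 0)+(3, 20)]
   so M = (9, 10)

B = (3, 20)
M = (9, 10)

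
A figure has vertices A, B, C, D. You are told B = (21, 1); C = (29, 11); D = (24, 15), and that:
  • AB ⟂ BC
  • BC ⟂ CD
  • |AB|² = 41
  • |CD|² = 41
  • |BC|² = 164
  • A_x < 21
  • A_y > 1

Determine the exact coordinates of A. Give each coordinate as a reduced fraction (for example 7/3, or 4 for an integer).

A = (16, 5)

1. A_x = 16  [[AB ⟂ BC ⇒ -8x-10y+178=0] ∩ [|A−(21, 1)|²=41]]
2. A_y = 5  [[AB ⟂ BC ⇒ -8x-10y+178=0] ∩ [|A−(21, 1)|²=41]]
   so A = (16, 5)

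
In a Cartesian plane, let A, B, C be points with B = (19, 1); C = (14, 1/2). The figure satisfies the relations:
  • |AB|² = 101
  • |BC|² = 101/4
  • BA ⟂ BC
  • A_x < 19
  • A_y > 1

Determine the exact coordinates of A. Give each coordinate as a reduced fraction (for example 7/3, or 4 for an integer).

A = (18, 11)

1. A_x = 18  [[BA ⟂ BC ⇒ -5x-1/2y+191/2=0] ∩ [|A−(19, 1)|²=101]]
2. A_y = 11  [[BA ⟂ BC ⇒ -5x-1/2y+191/2=0] ∩ [|A−(19, 1)|²=101]]
   so A = (18, 11)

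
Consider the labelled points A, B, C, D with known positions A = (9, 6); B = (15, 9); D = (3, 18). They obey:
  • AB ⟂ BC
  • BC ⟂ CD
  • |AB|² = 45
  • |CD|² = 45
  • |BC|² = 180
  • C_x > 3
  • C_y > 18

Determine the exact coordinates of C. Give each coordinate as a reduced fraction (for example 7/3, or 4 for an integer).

1. C_x = 9  [[AB ⟂ BC ⇒ 6x+3y-117=0] ∩ [|C−(3, 18)|²=45]]
2. C_y = 21  [[AB ⟂ BC ⇒ 6x+3y-117=0] ∩ [|C−(3, 18)|²=45]]
   so C = (9, 21)

C = (9, 21)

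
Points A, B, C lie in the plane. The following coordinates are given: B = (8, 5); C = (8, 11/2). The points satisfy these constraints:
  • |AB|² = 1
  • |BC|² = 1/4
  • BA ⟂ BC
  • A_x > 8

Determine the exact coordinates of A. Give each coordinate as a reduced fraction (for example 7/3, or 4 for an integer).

A = (9, 5)

1. A_x = 9  [[BA ⟂ BC ⇒ 1/2y-5/2=0] ∩ [|A−(8, 5)|²=1]]
2. A_y = 5  [[BA ⟂ BC ⇒ 1/2y-5/2=0] ∩ [|A−(8, 5)|²=1]]
   so A = (9, 5)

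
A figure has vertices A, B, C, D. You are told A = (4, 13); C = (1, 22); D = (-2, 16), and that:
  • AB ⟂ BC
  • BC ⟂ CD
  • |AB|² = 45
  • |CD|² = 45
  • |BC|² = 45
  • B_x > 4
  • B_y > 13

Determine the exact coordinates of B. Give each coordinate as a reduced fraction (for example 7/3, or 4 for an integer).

B = (7, 19)

1. B_x = 7  [[BC ⟂ CD ⇒ 3x+6y-135=0] ∩ [|B−(4, 13)|²=45]]
2. B_y = 19  [[BC ⟂ CD ⇒ 3x+6y-135=0] ∩ [|B−(4, 13)|²=45]]
   so B = (7, 19)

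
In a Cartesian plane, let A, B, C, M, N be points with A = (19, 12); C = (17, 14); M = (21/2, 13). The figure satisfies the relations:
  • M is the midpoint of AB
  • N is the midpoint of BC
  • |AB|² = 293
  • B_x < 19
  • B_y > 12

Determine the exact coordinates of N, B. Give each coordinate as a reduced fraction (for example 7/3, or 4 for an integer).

N = (19/2, 14)
B = (2, 14)

1. B_x = 2  [B = 2·M−A = 2·(21/2, 13)−(19, 12)]
2. B_y = 14  [B = 2·M−A = 2·(21/2, 13)−(19, 12)]
   so B = (2, 14)
3. N_x = 19/2  [2·N = B+C = (2, 14)+(17, 14)]
4. N_y = 14  [2·N = B+C = (2, 14)+(17, 14)]
   so N = (19/2, 14)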